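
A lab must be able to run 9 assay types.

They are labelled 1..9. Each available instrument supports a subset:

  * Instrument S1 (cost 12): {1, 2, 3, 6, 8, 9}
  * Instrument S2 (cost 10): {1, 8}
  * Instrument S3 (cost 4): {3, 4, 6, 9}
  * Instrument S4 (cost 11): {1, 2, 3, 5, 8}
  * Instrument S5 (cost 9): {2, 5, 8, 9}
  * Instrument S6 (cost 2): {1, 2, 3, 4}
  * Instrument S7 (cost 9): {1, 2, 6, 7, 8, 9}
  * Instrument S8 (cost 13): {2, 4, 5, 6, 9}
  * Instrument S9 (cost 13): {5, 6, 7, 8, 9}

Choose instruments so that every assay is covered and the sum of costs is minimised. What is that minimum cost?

15

S6, S9 together cover every assay (S6 ∪ S9 = {1, 2, 3, 4, 5, 6, 7, 8, 9}); total cost 2 + 13 = 15.
The greedy pick S6, S3, S9 costs 19; no covering selection beats 15.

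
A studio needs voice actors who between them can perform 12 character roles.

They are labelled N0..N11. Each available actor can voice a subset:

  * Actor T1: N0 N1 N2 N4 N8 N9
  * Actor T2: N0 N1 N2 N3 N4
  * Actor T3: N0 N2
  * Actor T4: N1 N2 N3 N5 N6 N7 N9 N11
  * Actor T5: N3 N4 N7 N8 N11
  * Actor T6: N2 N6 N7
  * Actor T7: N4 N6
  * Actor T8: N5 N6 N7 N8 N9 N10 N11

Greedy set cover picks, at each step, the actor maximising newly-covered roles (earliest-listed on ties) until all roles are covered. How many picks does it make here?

3

Greedy: pick T4 (covers 8 new) → pick T1 (covers 3 new) → pick T8 (covers 1 new). Total picks: 3.
(The true minimum cover uses only 2 actors, so greedy is not optimal here.)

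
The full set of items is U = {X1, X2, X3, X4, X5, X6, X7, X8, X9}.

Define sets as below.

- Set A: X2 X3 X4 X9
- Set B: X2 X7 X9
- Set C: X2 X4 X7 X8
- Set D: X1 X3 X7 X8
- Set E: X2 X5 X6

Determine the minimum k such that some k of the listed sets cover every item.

3

A, D, and E cover everything between them: the union {X1, X2, X3, X4, X5, X6, X7, X8, X9} is all of U.
Each set has at most 4 items, and 2·4 = 8 < 9 — so at least 3 sets are needed, and 3 is optimal.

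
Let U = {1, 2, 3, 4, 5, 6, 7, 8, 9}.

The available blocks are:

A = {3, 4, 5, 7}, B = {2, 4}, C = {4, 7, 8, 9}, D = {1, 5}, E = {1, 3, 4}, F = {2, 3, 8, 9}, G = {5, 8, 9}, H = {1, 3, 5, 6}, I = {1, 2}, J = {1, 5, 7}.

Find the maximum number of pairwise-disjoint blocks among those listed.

2

C, H are pairwise disjoint (C={4,7,8,9}; H={1,3,5,6}).
Every remaining block overlaps one of these, and no 3 of the listed blocks are pairwise disjoint, so 2 is the maximum.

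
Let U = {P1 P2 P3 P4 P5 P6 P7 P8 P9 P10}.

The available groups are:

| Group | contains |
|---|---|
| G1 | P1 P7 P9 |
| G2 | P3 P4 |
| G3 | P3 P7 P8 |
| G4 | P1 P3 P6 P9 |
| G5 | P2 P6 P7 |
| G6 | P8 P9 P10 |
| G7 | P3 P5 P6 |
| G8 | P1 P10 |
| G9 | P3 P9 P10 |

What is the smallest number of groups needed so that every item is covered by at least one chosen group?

5

G2 and G4 and G5 and G6 and G7 together: G2 ∪ G4 ∪ G5 ∪ G6 ∪ G7 = {P1, P2, P3, P4, P5, P6, P7, P8, P9, P10} — every item is covered.
No 4 of the 9 groups cover everything (all 126 combinations miss at least one item), so 5 is optimal.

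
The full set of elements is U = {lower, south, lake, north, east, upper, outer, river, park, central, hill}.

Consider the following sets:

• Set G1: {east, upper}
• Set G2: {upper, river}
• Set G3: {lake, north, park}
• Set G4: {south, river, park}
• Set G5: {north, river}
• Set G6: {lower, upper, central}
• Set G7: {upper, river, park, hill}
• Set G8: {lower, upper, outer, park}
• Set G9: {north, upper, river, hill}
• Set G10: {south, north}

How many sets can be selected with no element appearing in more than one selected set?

G5, G6 are pairwise disjoint (G5={north,river}; G6={lower,upper,central}).
Every remaining set overlaps one of these, and no 3 of the listed sets are pairwise disjoint, so 2 is the maximum.

2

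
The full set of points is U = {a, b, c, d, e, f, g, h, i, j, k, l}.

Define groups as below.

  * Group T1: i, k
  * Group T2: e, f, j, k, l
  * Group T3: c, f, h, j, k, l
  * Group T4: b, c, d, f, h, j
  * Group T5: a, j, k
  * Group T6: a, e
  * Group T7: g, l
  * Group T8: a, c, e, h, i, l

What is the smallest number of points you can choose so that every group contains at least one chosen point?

The 4 points {a, h, i, l} hit every group.
The groups T1, T4, T6, T7 are pairwise disjoint, so any hitting set needs a separate point for each — at least 4. Hence 4 is optimal.

4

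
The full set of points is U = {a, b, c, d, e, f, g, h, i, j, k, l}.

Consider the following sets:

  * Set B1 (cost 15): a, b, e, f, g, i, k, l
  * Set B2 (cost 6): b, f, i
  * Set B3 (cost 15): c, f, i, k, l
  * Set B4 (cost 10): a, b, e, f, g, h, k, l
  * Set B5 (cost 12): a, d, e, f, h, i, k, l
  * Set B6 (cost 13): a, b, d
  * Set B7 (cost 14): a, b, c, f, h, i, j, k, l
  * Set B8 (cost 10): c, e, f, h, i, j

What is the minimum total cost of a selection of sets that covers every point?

B4, B5, B8 together cover every point (B4 ∪ B5 ∪ B8 = {a, b, c, d, e, f, g, h, i, j, k, l}); total cost 10 + 12 + 10 = 32.
No covering selection has total cost below 32.

32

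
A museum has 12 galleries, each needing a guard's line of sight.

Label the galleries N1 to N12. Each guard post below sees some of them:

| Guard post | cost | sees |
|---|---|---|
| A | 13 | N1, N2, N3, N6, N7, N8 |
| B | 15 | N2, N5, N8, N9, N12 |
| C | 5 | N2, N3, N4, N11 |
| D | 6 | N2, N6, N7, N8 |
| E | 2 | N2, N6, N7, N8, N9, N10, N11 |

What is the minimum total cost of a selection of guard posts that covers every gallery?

A, B, C, E together cover every gallery (A ∪ B ∪ C ∪ E = {N1, N2, N3, N4, N5, N6, N7, N8, N9, N10, N11, N12}); total cost 13 + 15 + 5 + 2 = 35.
No covering selection has total cost below 35.

35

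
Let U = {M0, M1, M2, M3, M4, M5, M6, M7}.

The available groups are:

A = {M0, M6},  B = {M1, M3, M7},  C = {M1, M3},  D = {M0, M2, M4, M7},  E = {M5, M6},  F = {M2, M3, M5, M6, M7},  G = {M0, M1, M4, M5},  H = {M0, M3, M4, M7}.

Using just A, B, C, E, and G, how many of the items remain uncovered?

1

Union of A, B, C, E, G = {M0, M1, M3, M4, M5, M6, M7}.
Not covered: M2 — 1 item.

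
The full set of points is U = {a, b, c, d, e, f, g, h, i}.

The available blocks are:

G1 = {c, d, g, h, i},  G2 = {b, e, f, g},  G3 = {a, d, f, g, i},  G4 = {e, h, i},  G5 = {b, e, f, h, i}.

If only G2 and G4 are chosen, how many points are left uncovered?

3

Union of G2, G4 = {b, e, f, g, h, i}.
Not covered: a, c, d — 3 points.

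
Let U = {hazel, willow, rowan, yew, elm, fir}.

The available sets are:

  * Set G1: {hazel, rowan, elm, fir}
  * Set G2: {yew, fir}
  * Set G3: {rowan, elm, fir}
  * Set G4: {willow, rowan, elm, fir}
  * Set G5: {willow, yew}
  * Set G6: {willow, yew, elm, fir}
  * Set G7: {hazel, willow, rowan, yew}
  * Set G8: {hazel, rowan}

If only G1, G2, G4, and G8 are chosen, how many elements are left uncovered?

0

Union of G1, G2, G4, G8 = {hazel, willow, rowan, yew, elm, fir} — that's every element, so 0 are uncovered.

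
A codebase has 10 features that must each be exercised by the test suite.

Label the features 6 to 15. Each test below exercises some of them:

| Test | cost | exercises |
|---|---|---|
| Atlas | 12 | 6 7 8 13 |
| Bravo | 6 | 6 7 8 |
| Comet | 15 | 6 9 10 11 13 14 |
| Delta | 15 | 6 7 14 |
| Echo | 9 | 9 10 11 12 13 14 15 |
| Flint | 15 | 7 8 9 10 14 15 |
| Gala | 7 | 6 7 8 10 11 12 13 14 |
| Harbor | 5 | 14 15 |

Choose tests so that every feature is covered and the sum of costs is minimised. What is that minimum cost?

Bravo, Echo together cover every feature (Bravo ∪ Echo = {6, 7, 8, 9, 10, 11, 12, 13, 14, 15}); total cost 6 + 9 = 15.
The greedy pick Gala, Echo costs 16; no covering selection beats 15.

15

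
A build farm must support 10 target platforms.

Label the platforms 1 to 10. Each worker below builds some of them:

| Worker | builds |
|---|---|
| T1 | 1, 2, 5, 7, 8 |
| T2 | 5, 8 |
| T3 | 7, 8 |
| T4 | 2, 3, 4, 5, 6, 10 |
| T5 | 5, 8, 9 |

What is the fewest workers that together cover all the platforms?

Take {T1, T4, T5}. Their union is {1, 2, 3, 4, 5, 6, 7, 8, 9, 10}, which is all 10 platforms.
Only T1 contains 1, so T1 is forced; the remaining 5 platforms need at least 2 more workers (each remaining worker adds at most 4) — so at least 3 workers are needed, and 3 is optimal.

3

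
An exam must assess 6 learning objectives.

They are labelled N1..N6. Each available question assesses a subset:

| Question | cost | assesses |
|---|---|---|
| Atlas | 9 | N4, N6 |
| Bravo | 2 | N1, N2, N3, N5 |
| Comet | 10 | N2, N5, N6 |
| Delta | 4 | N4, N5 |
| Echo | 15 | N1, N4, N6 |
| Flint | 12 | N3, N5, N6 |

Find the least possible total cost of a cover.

11

Atlas, Bravo together cover every objective (Atlas ∪ Bravo = {N1, N2, N3, N4, N5, N6}); total cost 9 + 2 = 11.
The greedy pick Bravo, Delta, Atlas costs 15; no covering selection beats 11.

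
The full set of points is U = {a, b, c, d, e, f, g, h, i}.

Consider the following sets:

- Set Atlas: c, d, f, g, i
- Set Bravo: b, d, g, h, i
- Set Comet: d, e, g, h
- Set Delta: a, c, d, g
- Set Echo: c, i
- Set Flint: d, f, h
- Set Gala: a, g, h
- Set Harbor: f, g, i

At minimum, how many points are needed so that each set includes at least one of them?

T = {d, h, i} meets every set (each contains at least one member of T), and |T| = 3.
No choice of 2 points meets every set, so 3 is the minimum.

3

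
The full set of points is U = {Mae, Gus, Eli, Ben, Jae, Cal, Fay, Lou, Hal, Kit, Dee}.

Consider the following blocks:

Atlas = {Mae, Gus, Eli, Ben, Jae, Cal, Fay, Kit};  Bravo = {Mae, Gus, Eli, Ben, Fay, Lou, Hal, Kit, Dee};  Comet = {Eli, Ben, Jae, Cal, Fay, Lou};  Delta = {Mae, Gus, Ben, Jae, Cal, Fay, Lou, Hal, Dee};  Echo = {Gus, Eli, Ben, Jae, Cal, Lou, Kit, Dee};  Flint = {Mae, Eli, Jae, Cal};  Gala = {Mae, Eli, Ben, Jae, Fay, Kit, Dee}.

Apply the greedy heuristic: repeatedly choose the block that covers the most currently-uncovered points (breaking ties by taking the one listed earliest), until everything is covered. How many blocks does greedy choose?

Greedy: pick Bravo (covers 9 new) → pick Atlas (covers 2 new). Total picks: 2.

2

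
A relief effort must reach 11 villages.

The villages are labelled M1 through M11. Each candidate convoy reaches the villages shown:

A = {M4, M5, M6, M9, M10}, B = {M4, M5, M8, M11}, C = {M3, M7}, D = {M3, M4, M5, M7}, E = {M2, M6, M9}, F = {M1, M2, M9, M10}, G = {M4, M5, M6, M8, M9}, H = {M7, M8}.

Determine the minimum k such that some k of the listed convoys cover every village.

B and D and E and F together: B ∪ D ∪ E ∪ F = {M1, M2, M3, M4, M5, M6, M7, M8, M9, M10, M11} — every village is covered.
No 3 of the 8 convoys cover everything (all 56 combinations miss at least one village), so 4 is optimal.

4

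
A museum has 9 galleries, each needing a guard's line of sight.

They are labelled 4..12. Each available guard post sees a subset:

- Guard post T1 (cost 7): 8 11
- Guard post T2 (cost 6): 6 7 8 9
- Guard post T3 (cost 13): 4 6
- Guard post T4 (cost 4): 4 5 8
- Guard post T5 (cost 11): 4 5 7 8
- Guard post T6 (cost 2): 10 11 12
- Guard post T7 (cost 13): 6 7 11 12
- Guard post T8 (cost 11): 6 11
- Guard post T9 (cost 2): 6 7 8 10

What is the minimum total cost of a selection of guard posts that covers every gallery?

12

T2, T4, T6 together cover every gallery (T2 ∪ T4 ∪ T6 = {4, 5, 6, 7, 8, 9, 10, 11, 12}); total cost 6 + 4 + 2 = 12.
The greedy pick T9, T6, T4, T2 costs 14; no covering selection beats 12.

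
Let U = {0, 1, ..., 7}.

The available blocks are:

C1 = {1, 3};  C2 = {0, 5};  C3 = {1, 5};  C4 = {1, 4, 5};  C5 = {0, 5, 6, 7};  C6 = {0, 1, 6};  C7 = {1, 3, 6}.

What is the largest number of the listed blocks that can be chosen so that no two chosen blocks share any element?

2

C1, C5 are pairwise disjoint (C1={1,3}; C5={0,5,6,7}).
Every remaining block overlaps one of these, and no 3 of the listed blocks are pairwise disjoint, so 2 is the maximum.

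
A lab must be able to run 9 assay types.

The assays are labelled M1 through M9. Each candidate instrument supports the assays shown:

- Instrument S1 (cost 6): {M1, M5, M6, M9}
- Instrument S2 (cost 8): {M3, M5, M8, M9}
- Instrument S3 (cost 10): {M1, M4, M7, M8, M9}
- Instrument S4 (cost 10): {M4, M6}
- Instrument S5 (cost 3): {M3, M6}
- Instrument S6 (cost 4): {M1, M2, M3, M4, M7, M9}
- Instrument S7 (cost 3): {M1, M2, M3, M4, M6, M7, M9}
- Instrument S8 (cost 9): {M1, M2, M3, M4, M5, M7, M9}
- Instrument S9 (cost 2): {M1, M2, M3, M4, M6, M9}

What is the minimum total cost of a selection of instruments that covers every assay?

11

S2, S7 together cover every assay (S2 ∪ S7 = {M1, M2, M3, M4, M5, M6, M7, M8, M9}); total cost 8 + 3 = 11.
The greedy pick S9, S7, S2 costs 13; no covering selection beats 11.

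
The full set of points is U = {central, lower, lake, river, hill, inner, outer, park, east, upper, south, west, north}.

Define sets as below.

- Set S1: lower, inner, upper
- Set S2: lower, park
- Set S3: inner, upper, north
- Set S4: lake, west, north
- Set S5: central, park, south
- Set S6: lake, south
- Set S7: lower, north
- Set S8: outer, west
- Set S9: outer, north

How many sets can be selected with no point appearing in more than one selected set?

4

S2, S3, S6, S8 are pairwise disjoint (S2={lower,park}; S3={inner,upper,north}; S6={lake,south}; S8={outer,west}).
Every remaining set overlaps one of these, and no 5 of the listed sets are pairwise disjoint, so 4 is the maximum.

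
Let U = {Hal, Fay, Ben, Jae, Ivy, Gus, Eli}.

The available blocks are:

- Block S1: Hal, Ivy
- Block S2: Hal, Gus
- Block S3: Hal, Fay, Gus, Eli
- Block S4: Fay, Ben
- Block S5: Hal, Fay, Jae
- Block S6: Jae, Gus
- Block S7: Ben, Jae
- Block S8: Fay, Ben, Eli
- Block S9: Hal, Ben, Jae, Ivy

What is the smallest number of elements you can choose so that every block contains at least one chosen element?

3

The 3 elements {Hal, Ben, Jae} hit every block.
The blocks S1, S4, S6 are pairwise disjoint, so any hitting set needs a separate element for each — at least 3. Hence 3 is optimal.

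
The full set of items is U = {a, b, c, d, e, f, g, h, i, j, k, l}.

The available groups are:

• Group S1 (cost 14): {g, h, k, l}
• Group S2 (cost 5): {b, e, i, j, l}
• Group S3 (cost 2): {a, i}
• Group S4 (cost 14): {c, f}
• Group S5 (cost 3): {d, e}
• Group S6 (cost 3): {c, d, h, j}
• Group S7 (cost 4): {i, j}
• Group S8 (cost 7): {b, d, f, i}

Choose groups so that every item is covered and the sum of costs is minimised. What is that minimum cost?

S1, S3, S5, S6, S8 together cover every item (S1 ∪ S3 ∪ S5 ∪ S6 ∪ S8 = {a, b, c, d, e, f, g, h, i, j, k, l}); total cost 14 + 2 + 3 + 3 + 7 = 29.
The greedy pick S6, S3, S2, S1, S8 costs 31; no covering selection beats 29.

29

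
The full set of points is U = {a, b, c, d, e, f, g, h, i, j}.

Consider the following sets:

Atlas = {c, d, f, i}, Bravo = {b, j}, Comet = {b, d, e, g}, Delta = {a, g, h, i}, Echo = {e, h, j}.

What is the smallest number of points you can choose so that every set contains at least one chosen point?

The 3 points {c, g, j} hit every set.
No choice of 2 points meets every set, so 3 is the minimum.

3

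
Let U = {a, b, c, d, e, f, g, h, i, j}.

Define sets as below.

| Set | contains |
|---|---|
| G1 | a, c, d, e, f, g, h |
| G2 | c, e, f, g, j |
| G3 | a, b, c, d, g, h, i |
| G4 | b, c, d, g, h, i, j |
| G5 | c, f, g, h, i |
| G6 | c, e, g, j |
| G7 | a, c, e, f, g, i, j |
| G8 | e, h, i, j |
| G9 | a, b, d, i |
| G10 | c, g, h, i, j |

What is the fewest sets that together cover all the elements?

Take {G3, G7}. Their union is {a, b, c, d, e, f, g, h, i, j}, which is all 10 elements.
No single set has all 10 elements (the largest, G1, has 7), so 2 is optimal.

2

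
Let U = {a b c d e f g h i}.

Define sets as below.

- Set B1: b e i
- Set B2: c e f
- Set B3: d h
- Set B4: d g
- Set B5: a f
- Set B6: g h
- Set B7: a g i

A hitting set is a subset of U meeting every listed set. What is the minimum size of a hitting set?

4

The 4 items {d, f, g, i} hit every set.
No choice of 3 items meets every set, so 4 is the minimum.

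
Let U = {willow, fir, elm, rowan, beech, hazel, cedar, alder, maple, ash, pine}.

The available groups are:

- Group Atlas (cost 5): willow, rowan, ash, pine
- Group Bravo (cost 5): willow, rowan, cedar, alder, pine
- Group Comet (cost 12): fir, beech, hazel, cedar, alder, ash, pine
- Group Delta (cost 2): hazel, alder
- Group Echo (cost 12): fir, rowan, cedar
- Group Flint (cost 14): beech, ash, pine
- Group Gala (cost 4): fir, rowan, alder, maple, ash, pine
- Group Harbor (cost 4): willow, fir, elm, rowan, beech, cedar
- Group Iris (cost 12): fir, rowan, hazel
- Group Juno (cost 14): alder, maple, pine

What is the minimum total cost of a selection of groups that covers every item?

Delta, Gala, Harbor together cover every item (Delta ∪ Gala ∪ Harbor = {willow, fir, elm, rowan, beech, hazel, cedar, alder, maple, ash, pine}); total cost 2 + 4 + 4 = 10.
No covering selection has total cost below 10.

10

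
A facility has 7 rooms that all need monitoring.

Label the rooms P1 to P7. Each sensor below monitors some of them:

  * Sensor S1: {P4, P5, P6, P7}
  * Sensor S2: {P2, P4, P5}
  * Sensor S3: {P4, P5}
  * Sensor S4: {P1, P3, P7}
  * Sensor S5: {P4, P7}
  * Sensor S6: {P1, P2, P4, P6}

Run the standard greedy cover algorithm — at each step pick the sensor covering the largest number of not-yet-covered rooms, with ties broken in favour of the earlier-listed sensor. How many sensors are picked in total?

3

Greedy: pick S1 (covers 4 new) → pick S4 (covers 2 new) → pick S2 (covers 1 new). Total picks: 3.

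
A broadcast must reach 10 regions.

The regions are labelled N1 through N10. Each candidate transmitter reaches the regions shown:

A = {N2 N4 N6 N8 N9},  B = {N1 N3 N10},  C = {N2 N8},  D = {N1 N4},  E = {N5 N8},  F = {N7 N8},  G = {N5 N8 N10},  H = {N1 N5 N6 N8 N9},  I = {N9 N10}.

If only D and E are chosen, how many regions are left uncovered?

6

Union of D, E = {N1, N4, N5, N8}.
Not covered: N2, N3, N6, N7, N9, N10 — 6 regions.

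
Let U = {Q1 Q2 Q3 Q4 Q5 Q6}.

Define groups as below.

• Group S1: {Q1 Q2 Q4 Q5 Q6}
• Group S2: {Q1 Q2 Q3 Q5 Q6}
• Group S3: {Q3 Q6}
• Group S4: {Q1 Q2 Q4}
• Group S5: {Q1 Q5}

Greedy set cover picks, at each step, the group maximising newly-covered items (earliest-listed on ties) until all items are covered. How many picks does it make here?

Greedy: pick S1 (covers 5 new) → pick S2 (covers 1 new). Total picks: 2.

2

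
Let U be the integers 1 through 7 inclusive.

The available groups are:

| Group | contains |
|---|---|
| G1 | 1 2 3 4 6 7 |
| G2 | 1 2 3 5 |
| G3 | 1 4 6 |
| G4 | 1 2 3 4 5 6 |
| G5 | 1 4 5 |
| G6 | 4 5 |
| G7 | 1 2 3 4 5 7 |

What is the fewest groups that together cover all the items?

2

G1 and G4 cover everything between them: the union {1, 2, 3, 4, 5, 6, 7} is all of U.
No single group has all 7 items (the largest, G1, has 6), so 2 is optimal.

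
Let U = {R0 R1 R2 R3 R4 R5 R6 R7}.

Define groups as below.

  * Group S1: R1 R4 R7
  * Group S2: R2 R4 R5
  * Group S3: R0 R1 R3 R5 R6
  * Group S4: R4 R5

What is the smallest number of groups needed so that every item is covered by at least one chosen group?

S1 and S2 and S3 together: S1 ∪ S2 ∪ S3 = {R0, R1, R2, R3, R4, R5, R6, R7} — every item is covered.
Only S3 contains R0, so S3 is forced; the remaining 3 items need at least 2 more groups (each remaining group adds at most 2) — so at least 3 groups are needed, and 3 is optimal.

3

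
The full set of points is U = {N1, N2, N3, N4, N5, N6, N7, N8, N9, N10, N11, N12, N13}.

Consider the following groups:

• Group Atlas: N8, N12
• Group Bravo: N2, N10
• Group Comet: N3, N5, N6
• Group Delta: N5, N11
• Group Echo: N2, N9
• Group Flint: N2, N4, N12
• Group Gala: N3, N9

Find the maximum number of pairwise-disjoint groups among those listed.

4

Atlas, Bravo, Delta, Gala are pairwise disjoint (Atlas={N8,N12}; Bravo={N2,N10}; Delta={N5,N11}; Gala={N3,N9}).
Every remaining group overlaps one of these, and no 5 of the listed groups are pairwise disjoint, so 4 is the maximum.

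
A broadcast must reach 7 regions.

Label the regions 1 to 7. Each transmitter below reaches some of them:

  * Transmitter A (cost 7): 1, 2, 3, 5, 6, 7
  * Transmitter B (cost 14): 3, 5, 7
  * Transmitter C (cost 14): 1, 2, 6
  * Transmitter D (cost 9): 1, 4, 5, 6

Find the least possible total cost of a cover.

16

A, D together cover every region (A ∪ D = {1, 2, 3, 4, 5, 6, 7}); total cost 7 + 9 = 16.
No covering selection has total cost below 16.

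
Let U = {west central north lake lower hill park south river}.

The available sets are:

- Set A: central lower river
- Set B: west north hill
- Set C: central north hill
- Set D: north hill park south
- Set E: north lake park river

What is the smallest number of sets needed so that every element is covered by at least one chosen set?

Take {A, B, D, E}. Their union is {west, central, north, lake, lower, hill, park, south, river}, which is all 9 elements.
Only E contains lake, so E is forced; the remaining 5 elements need at least 3 more sets (each remaining set adds at most 2) — so at least 4 sets are needed, and 4 is optimal.

4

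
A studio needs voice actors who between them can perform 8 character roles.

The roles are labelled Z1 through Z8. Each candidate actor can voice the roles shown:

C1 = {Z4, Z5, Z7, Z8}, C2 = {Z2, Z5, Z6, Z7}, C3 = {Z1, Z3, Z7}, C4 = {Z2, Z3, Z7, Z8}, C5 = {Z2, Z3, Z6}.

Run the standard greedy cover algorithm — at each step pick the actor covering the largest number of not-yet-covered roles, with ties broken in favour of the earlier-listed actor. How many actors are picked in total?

3

Greedy: pick C1 (covers 4 new) → pick C5 (covers 3 new) → pick C3 (covers 1 new). Total picks: 3.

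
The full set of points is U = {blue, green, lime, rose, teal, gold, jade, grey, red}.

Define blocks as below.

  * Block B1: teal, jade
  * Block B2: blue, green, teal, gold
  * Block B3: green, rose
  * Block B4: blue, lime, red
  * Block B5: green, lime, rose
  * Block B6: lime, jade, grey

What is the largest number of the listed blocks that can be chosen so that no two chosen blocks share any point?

B1, B3, B4 are pairwise disjoint (B1={teal,jade}; B3={green,rose}; B4={blue,lime,red}).
Every remaining block overlaps one of these, and no 4 of the listed blocks are pairwise disjoint, so 3 is the maximum.

3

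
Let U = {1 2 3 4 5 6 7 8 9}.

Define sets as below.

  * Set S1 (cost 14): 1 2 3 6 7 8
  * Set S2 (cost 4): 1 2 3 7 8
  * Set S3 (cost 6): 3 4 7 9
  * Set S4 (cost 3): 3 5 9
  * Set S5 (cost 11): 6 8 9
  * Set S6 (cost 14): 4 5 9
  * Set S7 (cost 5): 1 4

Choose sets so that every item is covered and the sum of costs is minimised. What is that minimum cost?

22

S1, S4, S7 together cover every item (S1 ∪ S4 ∪ S7 = {1, 2, 3, 4, 5, 6, 7, 8, 9}); total cost 14 + 3 + 5 = 22.
The greedy pick S2, S4, S7, S5 costs 23; no covering selection beats 22.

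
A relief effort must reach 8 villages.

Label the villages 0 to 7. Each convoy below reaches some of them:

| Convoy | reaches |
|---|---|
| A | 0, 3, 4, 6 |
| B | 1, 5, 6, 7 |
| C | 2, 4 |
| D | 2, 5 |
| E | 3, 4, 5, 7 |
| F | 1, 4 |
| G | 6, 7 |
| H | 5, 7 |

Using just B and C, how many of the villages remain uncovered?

2

Union of B, C = {1, 2, 4, 5, 6, 7}.
Not covered: 0, 3 — 2 villages.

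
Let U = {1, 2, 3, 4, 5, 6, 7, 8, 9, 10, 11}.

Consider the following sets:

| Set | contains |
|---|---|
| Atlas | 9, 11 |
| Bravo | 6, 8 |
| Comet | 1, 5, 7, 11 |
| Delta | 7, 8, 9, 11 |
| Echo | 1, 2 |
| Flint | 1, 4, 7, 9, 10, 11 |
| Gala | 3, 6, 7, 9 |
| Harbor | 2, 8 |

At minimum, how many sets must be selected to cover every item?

Comet, Flint, Gala, and Harbor cover everything between them: the union {1, 2, 3, 4, 5, 6, 7, 8, 9, 10, 11} is all of U.
Only Flint contains 4, so Flint is forced; the remaining 5 items need at least 3 more sets (each remaining set adds at most 2) — so at least 4 sets are needed, and 4 is optimal.

4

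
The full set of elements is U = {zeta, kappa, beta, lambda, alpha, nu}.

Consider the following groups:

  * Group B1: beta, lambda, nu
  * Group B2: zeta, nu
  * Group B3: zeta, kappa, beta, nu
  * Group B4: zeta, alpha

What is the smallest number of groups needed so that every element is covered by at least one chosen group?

Take {B1, B3, B4}. Their union is {zeta, kappa, beta, lambda, alpha, nu}, which is all 6 elements.
Only B3 contains kappa, so B3 is forced; the remaining 2 elements need at least 2 more groups (each remaining group adds at most 1) — so at least 3 groups are needed, and 3 is optimal.

3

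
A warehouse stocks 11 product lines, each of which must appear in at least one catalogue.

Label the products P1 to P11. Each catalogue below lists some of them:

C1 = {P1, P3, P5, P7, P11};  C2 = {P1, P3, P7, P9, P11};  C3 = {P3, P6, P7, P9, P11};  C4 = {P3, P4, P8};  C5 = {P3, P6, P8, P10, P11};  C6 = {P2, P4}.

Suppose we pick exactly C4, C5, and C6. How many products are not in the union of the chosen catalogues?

4

Union of C4, C5, C6 = {P2, P3, P4, P6, P8, P10, P11}.
Not covered: P1, P5, P7, P9 — 4 products.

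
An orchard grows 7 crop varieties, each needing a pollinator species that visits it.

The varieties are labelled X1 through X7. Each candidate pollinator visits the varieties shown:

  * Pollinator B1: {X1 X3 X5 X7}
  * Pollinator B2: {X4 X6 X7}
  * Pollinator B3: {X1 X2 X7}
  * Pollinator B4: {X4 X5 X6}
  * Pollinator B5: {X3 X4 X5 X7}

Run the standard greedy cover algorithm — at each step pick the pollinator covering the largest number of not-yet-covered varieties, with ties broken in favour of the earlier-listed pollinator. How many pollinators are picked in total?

Greedy: pick B1 (covers 4 new) → pick B2 (covers 2 new) → pick B3 (covers 1 new). Total picks: 3.

3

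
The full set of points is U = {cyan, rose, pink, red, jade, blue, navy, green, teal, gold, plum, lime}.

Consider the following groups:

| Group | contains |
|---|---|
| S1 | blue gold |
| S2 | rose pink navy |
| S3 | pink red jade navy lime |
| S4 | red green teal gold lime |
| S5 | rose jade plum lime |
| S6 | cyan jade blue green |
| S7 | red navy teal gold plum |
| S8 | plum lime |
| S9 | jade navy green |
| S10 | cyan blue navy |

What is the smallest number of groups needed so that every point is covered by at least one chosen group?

S3, S4, S5, and S6 cover everything between them: the union {cyan, rose, pink, red, jade, blue, navy, green, teal, gold, plum, lime} is all of U.
No 3 of the 10 groups cover everything (all 120 combinations miss at least one point), so 4 is optimal.

4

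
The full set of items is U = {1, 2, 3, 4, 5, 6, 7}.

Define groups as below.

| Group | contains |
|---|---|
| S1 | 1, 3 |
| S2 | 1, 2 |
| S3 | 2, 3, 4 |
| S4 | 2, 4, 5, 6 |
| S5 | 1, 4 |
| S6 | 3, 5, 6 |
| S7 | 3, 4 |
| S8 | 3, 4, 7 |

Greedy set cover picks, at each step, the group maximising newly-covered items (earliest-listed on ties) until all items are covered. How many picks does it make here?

Greedy: pick S4 (covers 4 new) → pick S1 (covers 2 new) → pick S8 (covers 1 new). Total picks: 3.

3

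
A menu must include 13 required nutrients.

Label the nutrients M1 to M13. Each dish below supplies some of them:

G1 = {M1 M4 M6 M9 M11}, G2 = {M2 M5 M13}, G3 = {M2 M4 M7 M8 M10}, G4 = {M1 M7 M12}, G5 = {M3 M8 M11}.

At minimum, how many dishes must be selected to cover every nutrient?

5

G1 and G2 and G3 and G4 and G5 together: G1 ∪ G2 ∪ G3 ∪ G4 ∪ G5 = {M1, M2, M3, M4, M5, M6, M7, M8, M9, M10, M11, M12, M13} — every nutrient is covered.
No 4 of the 5 dishes cover everything (all 5 combinations miss at least one nutrient), so 5 is optimal.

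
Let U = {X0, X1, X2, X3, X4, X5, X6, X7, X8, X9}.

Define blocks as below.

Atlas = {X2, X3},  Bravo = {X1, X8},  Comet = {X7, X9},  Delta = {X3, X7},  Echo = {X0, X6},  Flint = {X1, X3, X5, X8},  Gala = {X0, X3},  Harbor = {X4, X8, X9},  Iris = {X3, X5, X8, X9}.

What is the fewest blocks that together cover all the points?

5

Take {Atlas, Delta, Echo, Flint, Harbor}. Their union is {X0, X1, X2, X3, X4, X5, X6, X7, X8, X9}, which is all 10 points.
No 4 of the 9 blocks cover everything (all 126 combinations miss at least one point), so 5 is optimal.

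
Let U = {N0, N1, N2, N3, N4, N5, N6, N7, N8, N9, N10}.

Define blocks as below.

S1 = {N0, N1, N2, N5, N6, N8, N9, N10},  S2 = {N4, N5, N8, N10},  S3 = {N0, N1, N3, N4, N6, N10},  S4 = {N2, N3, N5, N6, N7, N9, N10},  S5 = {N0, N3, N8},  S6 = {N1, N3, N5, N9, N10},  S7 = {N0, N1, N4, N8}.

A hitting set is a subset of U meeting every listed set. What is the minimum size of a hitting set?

2

H = {N0, N5} meets every block (each contains at least one member of H), and |H| = 2.
The blocks S4, S7 are pairwise disjoint, so any hitting set needs a separate point for each — at least 2. Hence 2 is optimal.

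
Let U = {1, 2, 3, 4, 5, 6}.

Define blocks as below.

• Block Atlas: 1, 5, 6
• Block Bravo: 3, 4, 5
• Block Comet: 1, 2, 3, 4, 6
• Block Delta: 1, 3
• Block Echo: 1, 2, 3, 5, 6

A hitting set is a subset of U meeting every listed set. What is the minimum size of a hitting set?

2

The 2 points {3, 5} hit every block.
No single point lies in every block, so at least 2 are needed and 2 is optimal.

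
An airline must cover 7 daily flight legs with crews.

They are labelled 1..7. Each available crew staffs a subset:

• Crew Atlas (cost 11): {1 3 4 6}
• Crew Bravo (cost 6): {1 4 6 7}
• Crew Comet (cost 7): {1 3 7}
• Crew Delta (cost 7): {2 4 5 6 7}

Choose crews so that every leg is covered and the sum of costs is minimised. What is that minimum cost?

14

Comet, Delta together cover every leg (Comet ∪ Delta = {1, 2, 3, 4, 5, 6, 7}); total cost 7 + 7 = 14.
No covering selection has total cost below 14.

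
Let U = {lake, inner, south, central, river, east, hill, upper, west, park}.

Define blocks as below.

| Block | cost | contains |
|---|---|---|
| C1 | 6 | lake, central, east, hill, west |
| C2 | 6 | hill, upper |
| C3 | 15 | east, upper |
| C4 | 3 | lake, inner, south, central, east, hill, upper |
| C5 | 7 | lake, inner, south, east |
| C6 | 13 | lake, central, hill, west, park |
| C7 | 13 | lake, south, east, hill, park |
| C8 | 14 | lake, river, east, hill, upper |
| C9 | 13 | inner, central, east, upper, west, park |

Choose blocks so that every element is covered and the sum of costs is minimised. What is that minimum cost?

30

C4, C6, C8 together cover every element (C4 ∪ C6 ∪ C8 = {lake, inner, south, central, river, east, hill, upper, west, park}); total cost 3 + 13 + 14 = 30.
The greedy pick C4, C1, C6, C8 costs 36; no covering selection beats 30.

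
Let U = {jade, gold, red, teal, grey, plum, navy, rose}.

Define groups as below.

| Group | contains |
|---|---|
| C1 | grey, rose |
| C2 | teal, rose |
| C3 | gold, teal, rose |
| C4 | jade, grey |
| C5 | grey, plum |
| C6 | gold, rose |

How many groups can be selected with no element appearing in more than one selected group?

C3, C5 are pairwise disjoint (C3={gold,teal,rose}; C5={grey,plum}).
Every remaining group overlaps one of these, and no 3 of the listed groups are pairwise disjoint, so 2 is the maximum.

2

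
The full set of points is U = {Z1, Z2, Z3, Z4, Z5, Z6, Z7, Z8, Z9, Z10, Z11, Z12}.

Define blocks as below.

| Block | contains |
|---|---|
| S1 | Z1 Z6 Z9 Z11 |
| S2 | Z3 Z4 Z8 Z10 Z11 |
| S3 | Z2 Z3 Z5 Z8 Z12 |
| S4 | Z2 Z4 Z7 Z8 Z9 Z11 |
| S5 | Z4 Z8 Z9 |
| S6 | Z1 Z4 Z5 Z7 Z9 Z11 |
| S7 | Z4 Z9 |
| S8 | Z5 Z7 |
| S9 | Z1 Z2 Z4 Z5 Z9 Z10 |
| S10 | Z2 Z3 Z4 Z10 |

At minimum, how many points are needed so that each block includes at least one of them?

H = {Z3, Z7, Z9} meets every block (each contains at least one member of H), and |H| = 3.
The blocks S1, S8, S10 are pairwise disjoint, so any hitting set needs a separate point for each — at least 3. Hence 3 is optimal.

3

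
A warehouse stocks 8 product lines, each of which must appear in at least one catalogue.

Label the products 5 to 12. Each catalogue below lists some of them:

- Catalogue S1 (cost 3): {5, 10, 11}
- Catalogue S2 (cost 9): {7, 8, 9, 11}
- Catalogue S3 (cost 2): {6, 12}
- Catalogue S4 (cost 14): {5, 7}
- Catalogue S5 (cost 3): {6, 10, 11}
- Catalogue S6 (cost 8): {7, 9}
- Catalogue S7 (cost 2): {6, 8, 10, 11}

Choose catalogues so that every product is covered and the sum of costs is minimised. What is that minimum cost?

14

S1, S2, S3 together cover every product (S1 ∪ S2 ∪ S3 = {5, 6, 7, 8, 9, 10, 11, 12}); total cost 3 + 9 + 2 = 14.
The greedy pick S7, S3, S1, S6 costs 15; no covering selection beats 14.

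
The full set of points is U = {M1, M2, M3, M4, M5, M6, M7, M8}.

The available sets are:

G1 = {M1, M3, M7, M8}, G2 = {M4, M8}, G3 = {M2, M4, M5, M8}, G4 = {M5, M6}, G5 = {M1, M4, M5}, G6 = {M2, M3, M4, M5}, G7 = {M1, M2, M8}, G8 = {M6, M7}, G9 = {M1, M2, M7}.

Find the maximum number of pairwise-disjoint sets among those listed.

G2, G4, G9 are pairwise disjoint (G2={M4,M8}; G4={M5,M6}; G9={M1,M2,M7}).
Every remaining set overlaps one of these, and no 4 of the listed sets are pairwise disjoint, so 3 is the maximum.

3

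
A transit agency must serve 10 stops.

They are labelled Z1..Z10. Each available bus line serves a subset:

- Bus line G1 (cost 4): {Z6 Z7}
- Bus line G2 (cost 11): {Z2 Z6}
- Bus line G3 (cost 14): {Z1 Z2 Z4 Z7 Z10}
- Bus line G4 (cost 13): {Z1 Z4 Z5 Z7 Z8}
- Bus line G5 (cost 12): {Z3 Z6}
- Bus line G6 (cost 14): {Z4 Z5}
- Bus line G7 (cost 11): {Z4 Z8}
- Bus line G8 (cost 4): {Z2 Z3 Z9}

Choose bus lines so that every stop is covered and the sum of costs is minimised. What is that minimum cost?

G1, G3, G4, G8 together cover every stop (G1 ∪ G3 ∪ G4 ∪ G8 = {Z1, Z2, Z3, Z4, Z5, Z6, Z7, Z8, Z9, Z10}); total cost 4 + 14 + 13 + 4 = 35.
No covering selection has total cost below 35.

35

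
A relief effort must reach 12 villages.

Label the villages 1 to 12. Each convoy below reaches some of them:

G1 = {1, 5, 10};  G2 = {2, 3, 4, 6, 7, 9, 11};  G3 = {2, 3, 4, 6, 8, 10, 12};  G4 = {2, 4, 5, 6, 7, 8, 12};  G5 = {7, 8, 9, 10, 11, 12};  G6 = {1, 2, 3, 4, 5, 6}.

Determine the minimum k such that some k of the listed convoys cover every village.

2

G5 and G6 together: G5 ∪ G6 = {1, 2, 3, 4, 5, 6, 7, 8, 9, 10, 11, 12} — every village is covered.
No single convoy has all 12 villages (the largest, G2, has 7), so 2 is optimal.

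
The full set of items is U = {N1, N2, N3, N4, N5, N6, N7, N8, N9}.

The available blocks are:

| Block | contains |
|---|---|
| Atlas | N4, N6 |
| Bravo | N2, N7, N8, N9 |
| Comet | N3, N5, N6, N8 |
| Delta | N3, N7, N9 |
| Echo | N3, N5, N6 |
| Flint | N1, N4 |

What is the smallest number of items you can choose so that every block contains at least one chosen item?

Take H = {N3, N4, N7}. Each listed block contains at least one of these, so H is a hitting set of size 3.
The blocks Bravo, Echo, Flint are pairwise disjoint, so any hitting set needs a separate item for each — at least 3. Hence 3 is optimal.

3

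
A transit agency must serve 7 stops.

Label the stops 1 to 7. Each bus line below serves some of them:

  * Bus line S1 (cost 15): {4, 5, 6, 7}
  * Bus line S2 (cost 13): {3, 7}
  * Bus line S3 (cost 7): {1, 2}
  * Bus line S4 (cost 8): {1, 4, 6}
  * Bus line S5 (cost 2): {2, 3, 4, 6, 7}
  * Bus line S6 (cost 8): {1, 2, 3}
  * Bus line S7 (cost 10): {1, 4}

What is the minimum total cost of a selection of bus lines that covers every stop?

23

S1, S6 together cover every stop (S1 ∪ S6 = {1, 2, 3, 4, 5, 6, 7}); total cost 15 + 8 = 23.
The greedy pick S5, S3, S1 costs 24; no covering selection beats 23.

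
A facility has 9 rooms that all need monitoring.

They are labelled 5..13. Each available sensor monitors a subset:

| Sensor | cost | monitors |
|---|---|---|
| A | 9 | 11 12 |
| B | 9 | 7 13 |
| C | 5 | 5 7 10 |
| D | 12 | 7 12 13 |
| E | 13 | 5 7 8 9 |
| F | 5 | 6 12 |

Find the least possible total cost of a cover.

41

A, B, C, E, F together cover every room (A ∪ B ∪ C ∪ E ∪ F = {5, 6, 7, 8, 9, 10, 11, 12, 13}); total cost 9 + 9 + 5 + 13 + 5 = 41.
No covering selection has total cost below 41.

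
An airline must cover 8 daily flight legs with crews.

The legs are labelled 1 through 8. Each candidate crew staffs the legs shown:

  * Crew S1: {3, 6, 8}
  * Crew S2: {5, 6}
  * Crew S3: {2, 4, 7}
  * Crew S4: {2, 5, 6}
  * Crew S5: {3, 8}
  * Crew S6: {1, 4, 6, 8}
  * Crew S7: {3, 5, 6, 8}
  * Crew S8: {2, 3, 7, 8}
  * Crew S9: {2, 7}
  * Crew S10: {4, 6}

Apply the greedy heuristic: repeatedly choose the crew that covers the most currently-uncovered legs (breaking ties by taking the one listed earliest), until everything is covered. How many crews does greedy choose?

Greedy: pick S6 (covers 4 new) → pick S8 (covers 3 new) → pick S2 (covers 1 new). Total picks: 3.

3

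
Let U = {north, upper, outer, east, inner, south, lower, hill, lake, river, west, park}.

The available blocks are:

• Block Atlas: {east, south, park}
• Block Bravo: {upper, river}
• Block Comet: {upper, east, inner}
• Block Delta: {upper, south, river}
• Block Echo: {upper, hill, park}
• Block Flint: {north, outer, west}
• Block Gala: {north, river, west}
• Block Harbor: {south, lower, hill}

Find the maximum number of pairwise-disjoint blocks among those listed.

3

Atlas, Bravo, Flint are pairwise disjoint (Atlas={east,south,park}; Bravo={upper,river}; Flint={north,outer,west}).
Every remaining block overlaps one of these, and no 4 of the listed blocks are pairwise disjoint, so 3 is the maximum.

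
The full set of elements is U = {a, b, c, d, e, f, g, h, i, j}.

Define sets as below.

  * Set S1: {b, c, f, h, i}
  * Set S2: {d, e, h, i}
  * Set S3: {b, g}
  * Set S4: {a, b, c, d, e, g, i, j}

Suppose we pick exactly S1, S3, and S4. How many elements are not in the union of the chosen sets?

0

Union of S1, S3, S4 = {a, b, c, d, e, f, g, h, i, j} — that's every element, so 0 are uncovered.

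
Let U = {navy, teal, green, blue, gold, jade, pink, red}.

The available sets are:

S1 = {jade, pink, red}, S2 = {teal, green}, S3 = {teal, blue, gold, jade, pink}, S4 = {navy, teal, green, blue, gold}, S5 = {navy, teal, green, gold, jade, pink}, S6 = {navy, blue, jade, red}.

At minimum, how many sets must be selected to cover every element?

2

Take {S5, S6}. Their union is {navy, teal, green, blue, gold, jade, pink, red}, which is all 8 elements.
No single set has all 8 elements (the largest, S5, has 6), so 2 is optimal.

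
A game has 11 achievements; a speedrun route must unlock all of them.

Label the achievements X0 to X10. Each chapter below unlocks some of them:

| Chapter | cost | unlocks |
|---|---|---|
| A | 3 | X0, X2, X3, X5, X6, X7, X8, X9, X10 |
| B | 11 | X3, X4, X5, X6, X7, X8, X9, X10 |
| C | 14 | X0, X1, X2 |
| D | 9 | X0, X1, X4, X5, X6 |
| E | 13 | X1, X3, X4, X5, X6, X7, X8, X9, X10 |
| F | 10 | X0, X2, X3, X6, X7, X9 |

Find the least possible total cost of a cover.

12

A, D together cover every achievement (A ∪ D = {X0, X1, X2, X3, X4, X5, X6, X7, X8, X9, X10}); total cost 3 + 9 = 12.
No covering selection has total cost below 12.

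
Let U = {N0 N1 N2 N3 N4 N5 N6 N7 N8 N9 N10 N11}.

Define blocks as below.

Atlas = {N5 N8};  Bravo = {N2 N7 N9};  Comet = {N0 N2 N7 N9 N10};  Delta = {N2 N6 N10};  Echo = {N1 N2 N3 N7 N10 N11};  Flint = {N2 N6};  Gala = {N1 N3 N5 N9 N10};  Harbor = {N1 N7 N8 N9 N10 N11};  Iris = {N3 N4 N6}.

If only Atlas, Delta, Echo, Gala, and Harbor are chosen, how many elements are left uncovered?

2

Union of Atlas, Delta, Echo, Gala, Harbor = {N1, N2, N3, N5, N6, N7, N8, N9, N10, N11}.
Not covered: N0, N4 — 2 elements.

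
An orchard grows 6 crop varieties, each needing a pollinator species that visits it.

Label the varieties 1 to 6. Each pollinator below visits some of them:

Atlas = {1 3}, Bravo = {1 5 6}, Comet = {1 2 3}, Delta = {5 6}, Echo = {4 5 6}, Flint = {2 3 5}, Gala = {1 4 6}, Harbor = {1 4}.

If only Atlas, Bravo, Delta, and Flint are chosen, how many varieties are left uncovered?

1

Union of Atlas, Bravo, Delta, Flint = {1, 2, 3, 5, 6}.
Not covered: 4 — 1 variety.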